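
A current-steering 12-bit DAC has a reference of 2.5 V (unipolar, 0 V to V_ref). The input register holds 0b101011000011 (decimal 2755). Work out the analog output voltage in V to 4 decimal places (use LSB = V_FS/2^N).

LSB = 2.5 V / 2^12 = 0.610 mV.
Code 0b101011000011 = 2755 decimal.
V_out = 0 + 2755 × 0.000610352 V = 1.68152 V.

1.6815 V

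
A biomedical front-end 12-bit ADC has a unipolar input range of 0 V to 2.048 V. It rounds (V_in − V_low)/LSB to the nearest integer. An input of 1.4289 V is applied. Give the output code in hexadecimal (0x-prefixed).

LSB = 2.048 V / 4096 = 0.500 mV.
(1.4289 − 0) / 0.0005 = 2857.800 LSBs.
So the output code is 2858.
In hexadecimal (0x-prefixed): 0xB2A.

code 0xB2A (decimal 2858)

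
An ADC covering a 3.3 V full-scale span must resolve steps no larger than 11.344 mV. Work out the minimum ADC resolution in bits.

9 bits

Number of steps required ≥ 3.3 V / 11.344 mV = 290.90.
Need 2^N ≥ 290.90; 2^8 = 256, 2^9 = 512.
Minimum N = 9.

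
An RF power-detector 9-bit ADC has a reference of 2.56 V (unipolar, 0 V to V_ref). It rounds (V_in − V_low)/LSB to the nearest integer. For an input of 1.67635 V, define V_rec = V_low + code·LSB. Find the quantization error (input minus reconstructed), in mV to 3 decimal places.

Step size: 2.56 V ÷ 2^9 = 5.000 mV.
Scaled input = 335.2700 LSBs, so code = 335.
Reconstructed: 1.675 V.
Difference: 0.00135 V → 1.350 mV.

1.350 mV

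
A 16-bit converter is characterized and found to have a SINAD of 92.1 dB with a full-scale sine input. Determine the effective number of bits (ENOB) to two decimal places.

ENOB = (SINAD − 1.76) / 6.02 = (92.1 − 1.76)/6.02 = 15.007.

15.01 bits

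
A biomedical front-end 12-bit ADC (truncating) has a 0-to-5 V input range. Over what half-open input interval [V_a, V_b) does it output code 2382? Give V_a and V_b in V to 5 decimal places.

[2.90771 V, 2.90894 V)

LSB = 5/2^12 = 1.221 mV.
V_a = V_low + 2382·LSB = 2.90771 V; V_b = V_low + 2383·LSB = 2.90894 V.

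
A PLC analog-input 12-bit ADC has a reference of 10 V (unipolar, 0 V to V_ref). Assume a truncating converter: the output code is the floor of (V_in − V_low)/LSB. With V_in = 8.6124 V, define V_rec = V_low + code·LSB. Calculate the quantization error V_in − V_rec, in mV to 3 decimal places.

Step size: 10 V ÷ 2^12 = 2.441 mV.
Scaled input = 3527.6390 LSBs, so code = 3527.
V_rec = 0 + 3527·0.00244141 = 8.6108398 V.
Difference: 0.00156016 V → 1.560 mV.

1.560 mV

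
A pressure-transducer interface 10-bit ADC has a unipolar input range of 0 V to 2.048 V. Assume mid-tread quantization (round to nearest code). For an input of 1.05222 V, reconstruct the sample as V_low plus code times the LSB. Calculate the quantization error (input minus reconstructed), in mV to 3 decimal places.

0.220 mV

One LSB is 2.048 V / 1024 = 2.000 mV.
(1.05222 − 0)/0.002 = 526.1100; round gives code 526.
Code 526 maps back to 0 + 526×0.002 V = 1.052 V.
Error = 1.05222 − 1.052 = 0.00022 V = 0.220 mV.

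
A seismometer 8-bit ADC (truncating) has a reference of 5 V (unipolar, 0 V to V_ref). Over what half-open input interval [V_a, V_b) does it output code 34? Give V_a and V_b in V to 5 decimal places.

[0.66406 V, 0.68359 V)

LSB = 5/2^8 = 19.531 mV.
V_a = V_low + 34·LSB = 0.664062 V; V_b = V_low + 35·LSB = 0.683594 V.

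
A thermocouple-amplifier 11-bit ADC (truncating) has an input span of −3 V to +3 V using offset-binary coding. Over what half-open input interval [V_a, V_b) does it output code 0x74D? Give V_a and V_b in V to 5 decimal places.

[2.47559 V, 2.47852 V)

LSB = 6/2^11 = 2.930 mV.
Code 0x74D = 1869 decimal.
V_a = V_low + 1869·LSB = 2.47559 V; V_b = V_low + 1870·LSB = 2.47852 V.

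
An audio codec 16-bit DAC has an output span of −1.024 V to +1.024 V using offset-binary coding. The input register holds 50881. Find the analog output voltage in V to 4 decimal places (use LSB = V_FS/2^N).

LSB = 2.048 V / 2^16 = 31.25 µV.
V_out = (−1.024) + 50881 × 3.125e-05 V = 0.566031 V.

0.5660 V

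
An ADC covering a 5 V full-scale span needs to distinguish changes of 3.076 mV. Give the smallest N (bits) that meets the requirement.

11 bits

Number of steps required ≥ 5 V / 3.076 mV = 1625.49.
Need 2^N ≥ 1625.49; 2^10 = 1024, 2^11 = 2048.
Minimum N = 11.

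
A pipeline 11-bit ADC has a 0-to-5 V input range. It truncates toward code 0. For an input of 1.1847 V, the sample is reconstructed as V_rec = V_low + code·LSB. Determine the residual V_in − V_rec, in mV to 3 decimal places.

0.618 mV

One LSB is 5 V / 2048 = 2.441 mV.
(1.1847 − 0)/0.00244141 = 485.2531; ⌊·⌋ gives code 485.
V_rec = 0 + 485·0.00244141 = 1.184082 V.
Difference: 0.000617969 V → 0.618 mV.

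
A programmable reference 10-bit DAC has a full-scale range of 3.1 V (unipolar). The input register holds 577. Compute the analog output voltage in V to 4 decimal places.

LSB = 3.1 V / 2^10 = 3.027 mV.
V_out = 0 + 577 × 0.00302734 V = 1.74678 V.

1.7468 V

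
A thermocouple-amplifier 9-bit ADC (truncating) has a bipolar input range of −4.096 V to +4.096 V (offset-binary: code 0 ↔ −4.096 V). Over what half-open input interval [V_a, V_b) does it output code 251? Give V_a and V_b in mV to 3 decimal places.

[-80.000 mV, -64.000 mV)

LSB = 8.192/2^9 = 16.000 mV.
V_a = V_low + 251·LSB = -0.08 V; V_b = V_low + 252·LSB = -0.064 V.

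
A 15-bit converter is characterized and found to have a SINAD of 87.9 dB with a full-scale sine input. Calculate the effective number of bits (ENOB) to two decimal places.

ENOB = (SINAD − 1.76) / 6.02 = (87.9 − 1.76)/6.02 = 14.309.

14.31 bits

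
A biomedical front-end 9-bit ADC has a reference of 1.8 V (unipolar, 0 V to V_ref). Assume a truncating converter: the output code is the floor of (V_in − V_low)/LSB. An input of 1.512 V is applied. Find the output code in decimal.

code 430

LSB = 1.8 V / 512 = 3.516 mV.
Input sits at 430.080 steps above V_low.
Floor → code 430.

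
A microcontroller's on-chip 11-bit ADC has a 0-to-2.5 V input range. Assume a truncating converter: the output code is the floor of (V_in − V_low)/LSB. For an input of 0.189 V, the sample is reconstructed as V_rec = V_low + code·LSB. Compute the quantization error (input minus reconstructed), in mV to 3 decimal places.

LSB = 2.5/2^11 = 1.221 mV.
(0.189 − 0)/0.0012207 = 154.8288; ⌊·⌋ gives code 154.
V_rec = 0 + 154·0.0012207 = 0.18798828 V.
V_in − V_rec = 0.00101172 V = 1.012 mV.

1.012 mV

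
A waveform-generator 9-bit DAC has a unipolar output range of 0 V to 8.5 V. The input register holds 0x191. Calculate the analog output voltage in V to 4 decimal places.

LSB = 8.5 V / 2^9 = 16.602 mV.
Code 0x191 = 401 decimal.
V_out = 0 + 401 × 0.0166016 V = 6.65723 V.

6.6572 V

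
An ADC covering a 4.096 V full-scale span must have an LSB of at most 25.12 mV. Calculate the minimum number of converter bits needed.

8 bits

Number of steps required ≥ 4.096 V / 25.12 mV = 163.06.
Need 2^N ≥ 163.06; 2^7 = 128, 2^8 = 256.
Minimum N = 8.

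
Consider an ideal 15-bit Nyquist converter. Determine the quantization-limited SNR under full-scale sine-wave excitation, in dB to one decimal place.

SNR ≈ 6.02·N + 1.76 dB = 6.02·15 + 1.76 = 92.06 dB.

92.1 dB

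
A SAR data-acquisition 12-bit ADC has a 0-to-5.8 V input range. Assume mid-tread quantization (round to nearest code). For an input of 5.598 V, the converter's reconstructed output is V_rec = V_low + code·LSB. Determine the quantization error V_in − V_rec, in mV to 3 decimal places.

One LSB is 5.8 V / 4096 = 1.416 mV.
(V_in − V_low)/LSB = (5.598 − 0)/0.00141602 = 3953.3462 → code 3953 (round).
V_rec = 0 + 3953·0.00141602 = 5.5975098 V.
Error = 5.598 − 5.5975098 = 0.000490234 V = 0.490 mV.

0.490 mV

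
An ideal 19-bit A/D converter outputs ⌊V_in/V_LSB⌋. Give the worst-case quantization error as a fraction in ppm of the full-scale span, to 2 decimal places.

Truncating → worst-case error = 1 LSB = V_FS/2^19, so 1e+06/524288 = 1.90735 ppm of full scale.

1.91 ppm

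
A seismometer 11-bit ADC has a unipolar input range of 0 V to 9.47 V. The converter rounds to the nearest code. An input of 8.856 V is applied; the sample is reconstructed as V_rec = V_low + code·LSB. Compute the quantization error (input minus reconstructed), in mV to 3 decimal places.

0.995 mV

LSB = 9.47/2^11 = 4.624 mV.
(8.856 − 0)/0.00462402 = 1915.2152; round gives code 1915.
Code 1915 maps back to 0 + 1915×0.00462402 V = 8.8550049 V.
Error = 8.856 − 8.8550049 = 0.000995117 V = 0.995 mV.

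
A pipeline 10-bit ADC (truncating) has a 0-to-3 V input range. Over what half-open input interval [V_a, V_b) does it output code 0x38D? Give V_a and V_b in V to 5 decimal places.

LSB = 3/2^10 = 2.930 mV.
Code 0x38D = 909 decimal.
V_a = V_low + 909·LSB = 2.66309 V; V_b = V_low + 910·LSB = 2.66602 V.

[2.66309 V, 2.66602 V)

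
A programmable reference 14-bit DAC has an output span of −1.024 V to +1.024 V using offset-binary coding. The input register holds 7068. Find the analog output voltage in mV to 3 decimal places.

-140.500 mV

LSB = 2.048 V / 2^14 = 125.00 µV.
V_out = (−1.024) + 7068 × 0.000125 V = -0.1405 V.
= -140.500 mV.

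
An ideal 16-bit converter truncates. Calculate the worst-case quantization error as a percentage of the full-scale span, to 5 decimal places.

Truncating → worst-case error = 1 LSB = V_FS/2^16, so 100/65536 = 0.00152588 % of full scale.

0.00153 %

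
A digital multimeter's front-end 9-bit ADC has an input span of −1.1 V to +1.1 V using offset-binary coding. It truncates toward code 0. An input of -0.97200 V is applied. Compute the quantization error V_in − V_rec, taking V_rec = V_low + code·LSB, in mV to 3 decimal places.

3.391 mV

LSB = 2.2/2^9 = 4.297 mV.
(V_in − V_low)/LSB = (-0.97200 − (−1.1))/0.00429688 = 29.7891 → code 29 (floor).
V_rec = (−1.1) + 29·0.00429688 = -0.97539062 V.
Error = -0.97200 − (−0.97539062) = 0.00339062 V = 3.391 mV.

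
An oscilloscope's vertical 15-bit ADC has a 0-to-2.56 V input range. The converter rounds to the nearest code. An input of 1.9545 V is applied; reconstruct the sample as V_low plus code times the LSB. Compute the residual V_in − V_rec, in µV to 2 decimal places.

One LSB is 2.56 V / 32768 = 78.12 µV.
(V_in − V_low)/LSB = (1.9545 − 0)/7.8125e-05 = 25017.6000 → code 25018 (round).
Reconstructed: 1.9545313 V.
Difference: -3.125e-05 V → -31.25 µV.

-31.25 µV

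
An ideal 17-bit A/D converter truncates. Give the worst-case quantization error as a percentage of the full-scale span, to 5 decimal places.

Truncating → worst-case error = 1 LSB = V_FS/2^17, so 100/131072 = 0.000762939 % of full scale.

0.00076 %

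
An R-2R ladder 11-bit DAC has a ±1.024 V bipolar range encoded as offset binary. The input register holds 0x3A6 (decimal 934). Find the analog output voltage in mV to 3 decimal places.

LSB = 2.048 V / 2^11 = 1.000 mV.
Code 0x3A6 = 934 decimal.
V_out = (−1.024) + 934 × 0.001 V = -0.09 V.
= -90.000 mV.

-90.000 mV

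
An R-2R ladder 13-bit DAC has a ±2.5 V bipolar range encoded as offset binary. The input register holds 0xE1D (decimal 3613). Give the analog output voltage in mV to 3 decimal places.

LSB = 5 V / 2^13 = 0.610 mV.
Code 0xE1D = 3613 decimal.
V_out = (−2.5) + 3613 × 0.000610352 V = -0.2948 V.
= -294.800 mV.

-294.800 mV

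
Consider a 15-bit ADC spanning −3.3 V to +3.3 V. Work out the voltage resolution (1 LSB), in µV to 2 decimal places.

201.42 µV

Full-scale span = 6.6 V.
LSB = 6.6 / 2^15 = 6.6 / 32768 = 0.000201416 V = 201.42 µV.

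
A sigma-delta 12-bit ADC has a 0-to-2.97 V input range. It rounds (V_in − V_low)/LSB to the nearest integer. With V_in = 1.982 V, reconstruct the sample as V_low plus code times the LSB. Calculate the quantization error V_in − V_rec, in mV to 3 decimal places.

0.308 mV

Step size: 2.97 V ÷ 2^12 = 0.725 mV.
(V_in − V_low)/LSB = (1.982 − 0)/0.000725098 = 2733.4249 → code 2733 (round).
V_rec = 0 + 2733·0.000725098 = 1.9816919 V.
Difference: 0.000308105 V → 0.308 mV.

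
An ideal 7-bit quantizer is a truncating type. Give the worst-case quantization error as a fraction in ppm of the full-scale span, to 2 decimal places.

7812.50 ppm

Truncating → worst-case error = 1 LSB = V_FS/2^7, so 1e+06/128 = 7812.5 ppm of full scale.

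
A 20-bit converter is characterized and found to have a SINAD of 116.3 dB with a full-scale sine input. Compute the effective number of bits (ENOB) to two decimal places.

19.03 bits

ENOB = (SINAD − 1.76) / 6.02 = (116.3 − 1.76)/6.02 = 19.027.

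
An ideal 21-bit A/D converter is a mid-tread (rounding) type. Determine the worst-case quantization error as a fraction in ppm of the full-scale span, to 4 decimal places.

0.2384 ppm

Rounding → worst-case error = ½ LSB = V_FS/2^22, so 1e+06/4194304 = 0.238419 ppm of full scale.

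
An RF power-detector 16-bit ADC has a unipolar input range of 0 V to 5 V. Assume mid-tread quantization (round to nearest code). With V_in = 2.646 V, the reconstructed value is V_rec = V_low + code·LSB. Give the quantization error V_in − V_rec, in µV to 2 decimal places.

-26.61 µV

LSB = 5/2^16 = 76.29 µV.
(V_in − V_low)/LSB = (2.646 − 0)/7.62939e-05 = 34681.6512 → code 34682 (round).
Code 34682 maps back to 0 + 34682×7.62939e-05 V = 2.6460266 V.
Error = 2.646 − 2.6460266 = -2.66113e-05 V = -26.61 µV.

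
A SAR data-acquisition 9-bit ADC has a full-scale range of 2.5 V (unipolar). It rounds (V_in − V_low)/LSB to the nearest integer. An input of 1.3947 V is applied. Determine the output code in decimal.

code 286

With 512 levels over 2.5 V, one step is 4.883 mV.
(V_in − V_low)/LSB = (1.3947 − 0) / 0.00488281 = 285.635.
So the output code is 286.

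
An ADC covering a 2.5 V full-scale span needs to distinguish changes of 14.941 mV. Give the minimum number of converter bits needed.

Number of steps required ≥ 2.5 V / 14.941 mV = 167.32.
Need 2^N ≥ 167.32; 2^7 = 128, 2^8 = 256.
Minimum N = 8.

8 bits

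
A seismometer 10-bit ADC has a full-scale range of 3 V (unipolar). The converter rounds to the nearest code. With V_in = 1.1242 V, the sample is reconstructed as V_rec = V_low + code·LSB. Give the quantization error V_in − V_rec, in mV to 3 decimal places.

One LSB is 3 V / 1024 = 2.930 mV.
Scaled input = 383.7269 LSBs, so code = 384.
Code 384 maps back to 0 + 384×0.00292969 V = 1.125 V.
V_in − V_rec = -0.0008 V = -0.800 mV.

-0.800 mV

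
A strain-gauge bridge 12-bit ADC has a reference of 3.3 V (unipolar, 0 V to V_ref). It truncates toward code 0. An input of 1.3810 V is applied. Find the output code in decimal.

With 4096 levels over 3.3 V, one step is 0.806 mV.
(1.3810 − 0) / 0.000805664 = 1714.114 LSBs.
⌊·⌋(1714.114) = 1714.

code 1714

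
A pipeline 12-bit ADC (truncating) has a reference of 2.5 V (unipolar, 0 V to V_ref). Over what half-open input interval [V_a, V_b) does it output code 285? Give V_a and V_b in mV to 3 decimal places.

[173.950 mV, 174.561 mV)

LSB = 2.5/2^12 = 0.610 mV.
V_a = V_low + 285·LSB = 0.17395 V; V_b = V_low + 286·LSB = 0.174561 V.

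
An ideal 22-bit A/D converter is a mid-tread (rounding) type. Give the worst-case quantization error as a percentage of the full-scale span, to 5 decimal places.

0.00001 %

Rounding → worst-case error = ½ LSB = V_FS/2^23, so 100/8388608 = 1.19209e-05 % of full scale.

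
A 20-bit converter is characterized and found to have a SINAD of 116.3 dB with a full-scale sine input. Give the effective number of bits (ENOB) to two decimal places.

ENOB = (SINAD − 1.76) / 6.02 = (116.3 − 1.76)/6.02 = 19.027.

19.03 bits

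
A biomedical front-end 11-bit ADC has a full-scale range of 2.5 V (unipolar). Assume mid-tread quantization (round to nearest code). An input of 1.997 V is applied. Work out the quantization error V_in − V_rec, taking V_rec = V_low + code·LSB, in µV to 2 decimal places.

LSB = 2.5/2^11 = 1.221 mV.
Scaled input = 1635.9424 LSBs, so code = 1636.
V_rec = 0 + 1636·0.0012207 = 1.9970703 V.
V_in − V_rec = -7.03125e-05 V = -70.31 µV.

-70.31 µV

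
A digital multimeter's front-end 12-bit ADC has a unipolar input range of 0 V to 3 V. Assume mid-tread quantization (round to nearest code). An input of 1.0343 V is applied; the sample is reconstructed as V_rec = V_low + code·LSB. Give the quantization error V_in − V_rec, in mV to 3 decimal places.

LSB = 3/2^12 = 0.732 mV.
(1.0343 − 0)/0.000732422 = 1412.1643; round gives code 1412.
Code 1412 maps back to 0 + 1412×0.000732422 V = 1.0341797 V.
Error = 1.0343 − 1.0341797 = 0.000120313 V = 0.120 mV.

0.120 mV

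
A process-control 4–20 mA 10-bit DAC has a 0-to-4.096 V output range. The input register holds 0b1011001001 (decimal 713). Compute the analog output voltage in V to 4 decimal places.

2.8520 V

LSB = 4.096 V / 2^10 = 4.000 mV.
Code 0b1011001001 = 713 decimal.
V_out = 0 + 713 × 0.004 V = 2.852 V.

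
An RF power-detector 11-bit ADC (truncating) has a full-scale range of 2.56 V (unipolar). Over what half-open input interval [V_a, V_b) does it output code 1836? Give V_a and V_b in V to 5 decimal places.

LSB = 2.56/2^11 = 1.250 mV.
V_a = V_low + 1836·LSB = 2.295 V; V_b = V_low + 1837·LSB = 2.29625 V.

[2.29500 V, 2.29625 V)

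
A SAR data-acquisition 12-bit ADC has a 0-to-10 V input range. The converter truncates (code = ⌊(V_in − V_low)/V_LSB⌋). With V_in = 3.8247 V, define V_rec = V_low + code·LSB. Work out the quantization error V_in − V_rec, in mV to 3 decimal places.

1.458 mV

LSB = 10/2^12 = 2.441 mV.
(V_in − V_low)/LSB = (3.8247 − 0)/0.00244141 = 1566.5971 → code 1566 (floor).
V_rec = 0 + 1566·0.00244141 = 3.8232422 V.
Difference: 0.00145781 V → 1.458 mV.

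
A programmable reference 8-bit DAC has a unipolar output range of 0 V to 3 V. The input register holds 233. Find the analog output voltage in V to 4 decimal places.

LSB = 3 V / 2^8 = 11.719 mV.
V_out = 0 + 233 × 0.0117188 V = 2.73047 V.

2.7305 V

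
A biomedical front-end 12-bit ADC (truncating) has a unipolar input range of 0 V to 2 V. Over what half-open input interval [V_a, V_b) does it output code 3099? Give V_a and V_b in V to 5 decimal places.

LSB = 2/2^12 = 488.28 µV.
V_a = V_low + 3099·LSB = 1.51318 V; V_b = V_low + 3100·LSB = 1.51367 V.

[1.51318 V, 1.51367 V)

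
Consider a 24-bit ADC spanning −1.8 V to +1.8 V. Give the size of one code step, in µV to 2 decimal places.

0.21 µV

Full-scale span = 3.6 V.
LSB = 3.6 / 2^24 = 3.6 / 16777216 = 2.14577e-07 V = 0.21 µV.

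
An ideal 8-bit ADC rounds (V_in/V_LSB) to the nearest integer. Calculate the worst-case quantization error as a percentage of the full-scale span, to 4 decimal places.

0.1953 %

Rounding → worst-case error = ½ LSB = V_FS/2^9, so 100/512 = 0.195312 % of full scale.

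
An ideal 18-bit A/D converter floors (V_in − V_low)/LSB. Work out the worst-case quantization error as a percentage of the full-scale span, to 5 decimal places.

0.00038 %

Truncating → worst-case error = 1 LSB = V_FS/2^18, so 100/262144 = 0.00038147 % of full scale.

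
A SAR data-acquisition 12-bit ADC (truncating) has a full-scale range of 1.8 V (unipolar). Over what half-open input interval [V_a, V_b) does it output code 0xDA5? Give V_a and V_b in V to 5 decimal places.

LSB = 1.8/2^12 = 439.45 µV.
Code 0xDA5 = 3493 decimal.
V_a = V_low + 3493·LSB = 1.53501 V; V_b = V_low + 3494·LSB = 1.53545 V.

[1.53501 V, 1.53545 V)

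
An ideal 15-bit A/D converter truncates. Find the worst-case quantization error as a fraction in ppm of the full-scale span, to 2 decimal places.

30.52 ppm

Truncating → worst-case error = 1 LSB = V_FS/2^15, so 1e+06/32768 = 30.5176 ppm of full scale.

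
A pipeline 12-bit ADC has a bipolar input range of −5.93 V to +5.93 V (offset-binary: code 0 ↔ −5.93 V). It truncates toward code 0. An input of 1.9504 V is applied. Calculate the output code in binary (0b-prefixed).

code 0b101010100001 (decimal 2721)

LSB = 11.86 V / 4096 = 2.896 mV.
Input sits at 2721.595 steps above V_low.
Floor → code 2721.
In binary (0b-prefixed): 0b101010100001.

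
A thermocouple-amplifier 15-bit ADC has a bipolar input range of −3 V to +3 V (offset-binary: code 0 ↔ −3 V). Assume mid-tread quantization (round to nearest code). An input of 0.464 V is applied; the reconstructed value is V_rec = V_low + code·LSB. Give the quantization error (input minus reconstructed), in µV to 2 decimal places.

Step size: 6 V ÷ 2^15 = 183.11 µV.
(0.464 − (−3))/0.000183105 = 18918.0587; round gives code 18918.
Reconstructed: 0.46398926 V.
Error = 0.464 − 0.46398926 = 1.07422e-05 V = 10.74 µV.

10.74 µV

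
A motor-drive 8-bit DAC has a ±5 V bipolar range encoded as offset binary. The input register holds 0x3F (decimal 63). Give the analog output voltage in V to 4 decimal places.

LSB = 10 V / 2^8 = 39.062 mV.
Code 0x3F = 63 decimal.
V_out = (−5) + 63 × 0.0390625 V = -2.53906 V.

-2.5391 V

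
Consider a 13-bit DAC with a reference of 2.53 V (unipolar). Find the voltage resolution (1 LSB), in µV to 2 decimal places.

Full-scale span = 2.53 V.
LSB = 2.53 / 2^13 = 2.53 / 8192 = 0.000308838 V = 308.84 µV.

308.84 µV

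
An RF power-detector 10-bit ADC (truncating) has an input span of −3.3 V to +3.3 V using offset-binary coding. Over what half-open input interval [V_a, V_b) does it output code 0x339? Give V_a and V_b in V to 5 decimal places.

[2.01738 V, 2.02383 V)

LSB = 6.6/2^10 = 6.445 mV.
Code 0x339 = 825 decimal.
V_a = V_low + 825·LSB = 2.01738 V; V_b = V_low + 826·LSB = 2.02383 V.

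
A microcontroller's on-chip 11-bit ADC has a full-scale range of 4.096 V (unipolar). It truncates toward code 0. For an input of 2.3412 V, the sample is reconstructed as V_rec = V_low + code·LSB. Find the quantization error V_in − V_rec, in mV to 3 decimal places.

1.200 mV

LSB = 4.096/2^11 = 2.000 mV.
(2.3412 − 0)/0.002 = 1170.6000; ⌊·⌋ gives code 1170.
V_rec = 0 + 1170·0.002 = 2.34 V.
Error = 2.3412 − 2.34 = 0.0012 V = 1.200 mV.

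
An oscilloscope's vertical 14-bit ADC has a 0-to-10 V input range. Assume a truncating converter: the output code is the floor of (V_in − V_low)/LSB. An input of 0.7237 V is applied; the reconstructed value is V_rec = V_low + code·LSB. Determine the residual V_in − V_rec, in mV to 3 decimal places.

One LSB is 10 V / 16384 = 0.610 mV.
Scaled input = 1185.7101 LSBs, so code = 1185.
Code 1185 maps back to 0 + 1185×0.000610352 V = 0.7232666 V.
Error = 0.7237 − 0.7232666 = 0.000433398 V = 0.433 mV.

0.433 mV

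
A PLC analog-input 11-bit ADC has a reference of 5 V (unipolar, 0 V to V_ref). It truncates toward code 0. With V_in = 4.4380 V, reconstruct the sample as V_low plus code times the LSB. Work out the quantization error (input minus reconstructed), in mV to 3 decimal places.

1.965 mV

Step size: 5 V ÷ 2^11 = 2.441 mV.
Scaled input = 1817.8048 LSBs, so code = 1817.
V_rec = 0 + 1817·0.00244141 = 4.4360352 V.
V_in − V_rec = 0.00196484 V = 1.965 mV.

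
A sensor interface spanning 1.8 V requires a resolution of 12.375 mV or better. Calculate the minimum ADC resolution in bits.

8 bits

Number of steps required ≥ 1.8 V / 12.375 mV = 145.45.
Need 2^N ≥ 145.45; 2^7 = 128, 2^8 = 256.
Minimum N = 8.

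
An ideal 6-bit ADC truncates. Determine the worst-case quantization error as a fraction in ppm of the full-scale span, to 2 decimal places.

Truncating → worst-case error = 1 LSB = V_FS/2^6, so 1e+06/64 = 15625 ppm of full scale.

15625.00 ppm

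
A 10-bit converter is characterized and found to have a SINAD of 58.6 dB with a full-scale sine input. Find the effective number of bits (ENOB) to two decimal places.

ENOB = (SINAD − 1.76) / 6.02 = (58.6 − 1.76)/6.02 = 9.442.

9.44 bits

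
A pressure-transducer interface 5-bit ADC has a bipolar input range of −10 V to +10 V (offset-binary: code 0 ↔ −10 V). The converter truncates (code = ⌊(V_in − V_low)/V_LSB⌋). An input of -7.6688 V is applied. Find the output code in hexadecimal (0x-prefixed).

code 0x3 (decimal 3)

Full-scale span = 20 V; LSB = 20/2^5 = 0.6250 V.
Input sits at 3.730 steps above V_low.
⌊·⌋(3.730) = 3.
In hexadecimal (0x-prefixed): 0x3.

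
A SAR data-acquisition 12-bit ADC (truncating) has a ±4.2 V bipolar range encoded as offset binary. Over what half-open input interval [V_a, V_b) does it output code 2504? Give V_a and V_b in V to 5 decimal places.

[0.93516 V, 0.93721 V)

LSB = 8.4/2^12 = 2.051 mV.
V_a = V_low + 2504·LSB = 0.935156 V; V_b = V_low + 2505·LSB = 0.937207 V.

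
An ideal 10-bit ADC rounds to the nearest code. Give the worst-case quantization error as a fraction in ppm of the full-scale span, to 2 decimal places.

488.28 ppm

Rounding → worst-case error = ½ LSB = V_FS/2^11, so 1e+06/2048 = 488.281 ppm of full scale.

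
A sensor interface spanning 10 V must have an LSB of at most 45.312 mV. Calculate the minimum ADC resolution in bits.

Number of steps required ≥ 10 V / 45.312 mV = 220.69.
Need 2^N ≥ 220.69; 2^7 = 128, 2^8 = 256.
Minimum N = 8.

8 bits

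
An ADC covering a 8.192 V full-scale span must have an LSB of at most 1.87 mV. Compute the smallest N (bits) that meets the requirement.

Number of steps required ≥ 8.192 V / 1.87 mV = 4380.75.
Need 2^N ≥ 4380.75; 2^12 = 4096, 2^13 = 8192.
Minimum N = 13.

13 bits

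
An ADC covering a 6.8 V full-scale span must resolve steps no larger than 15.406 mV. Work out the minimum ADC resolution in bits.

9 bits

Number of steps required ≥ 6.8 V / 15.406 mV = 441.39.
Need 2^N ≥ 441.39; 2^8 = 256, 2^9 = 512.
Minimum N = 9.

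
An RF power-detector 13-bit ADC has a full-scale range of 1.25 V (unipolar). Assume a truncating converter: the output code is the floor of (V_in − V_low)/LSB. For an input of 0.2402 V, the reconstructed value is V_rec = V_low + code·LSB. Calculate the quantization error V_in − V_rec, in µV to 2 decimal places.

26.66 µV

LSB = 1.25/2^13 = 152.59 µV.
(V_in − V_low)/LSB = (0.2402 − 0)/0.000152588 = 1574.1747 → code 1574 (floor).
Reconstructed: 0.24017334 V.
Difference: 2.66602e-05 V → 26.66 µV.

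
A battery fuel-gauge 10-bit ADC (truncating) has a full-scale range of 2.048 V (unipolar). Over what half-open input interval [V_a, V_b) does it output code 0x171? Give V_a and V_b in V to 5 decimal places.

LSB = 2.048/2^10 = 2.000 mV.
Code 0x171 = 369 decimal.
V_a = V_low + 369·LSB = 0.738 V; V_b = V_low + 370·LSB = 0.74 V.

[0.73800 V, 0.74000 V)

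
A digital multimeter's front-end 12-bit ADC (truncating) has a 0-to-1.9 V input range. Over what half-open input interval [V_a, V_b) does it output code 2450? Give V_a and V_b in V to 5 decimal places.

LSB = 1.9/2^12 = 463.87 µV.
V_a = V_low + 2450·LSB = 1.13647 V; V_b = V_low + 2451·LSB = 1.13694 V.

[1.13647 V, 1.13694 V)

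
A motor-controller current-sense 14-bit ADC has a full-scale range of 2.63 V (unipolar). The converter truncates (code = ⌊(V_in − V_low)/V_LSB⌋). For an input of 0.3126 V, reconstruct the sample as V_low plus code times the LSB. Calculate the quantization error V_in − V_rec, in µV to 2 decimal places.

One LSB is 2.63 V / 16384 = 160.52 µV.
(V_in − V_low)/LSB = (0.3126 − 0)/0.000160522 = 1947.3910 → code 1947 (floor).
V_rec = 0 + 1947·0.000160522 = 0.31253723 V.
Difference: 6.27686e-05 V → 62.77 µV.

62.77 µV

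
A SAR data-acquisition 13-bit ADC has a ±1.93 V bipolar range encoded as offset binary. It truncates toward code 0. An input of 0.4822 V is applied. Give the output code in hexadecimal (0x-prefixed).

code 0x13FF (decimal 5119)

Full-scale span = 3.86 V; LSB = 3.86/2^13 = 471.19 µV.
(0.4822 − (−1.93)) / 0.000471191 = 5119.363 LSBs.
⌊·⌋(5119.363) = 5119.
In hexadecimal (0x-prefixed): 0x13FF.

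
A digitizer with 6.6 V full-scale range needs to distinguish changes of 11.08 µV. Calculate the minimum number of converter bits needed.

Number of steps required ≥ 6.6 V / 11.08 µV = 595667.87.
Need 2^N ≥ 595667.87; 2^19 = 524288, 2^20 = 1048576.
Minimum N = 20.

20 bits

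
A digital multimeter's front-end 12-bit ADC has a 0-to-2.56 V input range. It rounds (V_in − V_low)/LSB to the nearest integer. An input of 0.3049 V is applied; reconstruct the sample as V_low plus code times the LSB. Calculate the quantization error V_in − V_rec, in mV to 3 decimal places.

-0.100 mV

Step size: 2.56 V ÷ 2^12 = 0.625 mV.
Scaled input = 487.8400 LSBs, so code = 488.
V_rec = 0 + 488·0.000625 = 0.305 V.
V_in − V_rec = -0.0001 V = -0.100 mV.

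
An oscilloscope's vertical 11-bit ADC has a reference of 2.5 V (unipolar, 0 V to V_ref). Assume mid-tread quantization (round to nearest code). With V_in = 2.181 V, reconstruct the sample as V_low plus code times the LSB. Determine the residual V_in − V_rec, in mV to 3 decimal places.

Step size: 2.5 V ÷ 2^11 = 1.221 mV.
Scaled input = 1786.6752 LSBs, so code = 1787.
Reconstructed: 2.1813965 V.
Error = 2.181 − 2.1813965 = -0.000396484 V = -0.396 mV.

-0.396 mV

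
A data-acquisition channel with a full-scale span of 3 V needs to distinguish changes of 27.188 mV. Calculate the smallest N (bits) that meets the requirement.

Number of steps required ≥ 3 V / 27.188 mV = 110.34.
Need 2^N ≥ 110.34; 2^6 = 64, 2^7 = 128.
Minimum N = 7.

7 bits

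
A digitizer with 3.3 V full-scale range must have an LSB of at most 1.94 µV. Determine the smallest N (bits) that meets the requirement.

21 bits

Number of steps required ≥ 3.3 V / 1.94 µV = 1701030.93.
Need 2^N ≥ 1701030.93; 2^20 = 1048576, 2^21 = 2097152.
Minimum N = 21.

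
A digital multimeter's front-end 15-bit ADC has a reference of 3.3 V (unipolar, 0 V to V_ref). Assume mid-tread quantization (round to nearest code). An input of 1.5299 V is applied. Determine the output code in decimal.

Full-scale span = 3.3 V; LSB = 3.3/2^15 = 100.71 µV.
(1.5299 − 0) / 0.000100708 = 15191.443 LSBs.
So the output code is 15191.

code 15191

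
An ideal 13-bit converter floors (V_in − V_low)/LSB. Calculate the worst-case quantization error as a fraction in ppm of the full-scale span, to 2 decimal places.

Truncating → worst-case error = 1 LSB = V_FS/2^13, so 1e+06/8192 = 122.07 ppm of full scale.

122.07 ppm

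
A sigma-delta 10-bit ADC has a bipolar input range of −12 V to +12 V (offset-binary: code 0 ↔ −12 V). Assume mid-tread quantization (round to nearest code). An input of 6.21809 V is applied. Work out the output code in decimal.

With 1024 levels over 24 V, one step is 23.438 mV.
(6.21809 − (−12)) / 0.0234375 = 777.305 LSBs.
Round → code 777.

code 777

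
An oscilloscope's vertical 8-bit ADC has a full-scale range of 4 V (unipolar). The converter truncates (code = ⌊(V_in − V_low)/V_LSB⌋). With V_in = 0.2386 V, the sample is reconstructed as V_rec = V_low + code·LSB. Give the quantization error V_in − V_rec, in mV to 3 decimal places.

One LSB is 4 V / 256 = 15.625 mV.
(V_in − V_low)/LSB = (0.2386 − 0)/0.015625 = 15.2704 → code 15 (floor).
Reconstructed: 0.234375 V.
Error = 0.2386 − 0.234375 = 0.004225 V = 4.225 mV.

4.225 mV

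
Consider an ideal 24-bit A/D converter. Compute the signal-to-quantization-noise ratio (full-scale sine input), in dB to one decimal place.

146.2 dB

SNR ≈ 6.02·N + 1.76 dB = 6.02·24 + 1.76 = 146.24 dB.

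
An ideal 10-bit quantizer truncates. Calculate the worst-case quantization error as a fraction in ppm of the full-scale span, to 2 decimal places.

976.56 ppm

Truncating → worst-case error = 1 LSB = V_FS/2^10, so 1e+06/1024 = 976.562 ppm of full scale.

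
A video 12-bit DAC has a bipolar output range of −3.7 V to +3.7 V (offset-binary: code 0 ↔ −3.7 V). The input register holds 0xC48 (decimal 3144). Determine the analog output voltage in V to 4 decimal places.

LSB = 7.4 V / 2^12 = 1.807 mV.
Code 0xC48 = 3144 decimal.
V_out = (−3.7) + 3144 × 0.00180664 V = 1.98008 V.

1.9801 V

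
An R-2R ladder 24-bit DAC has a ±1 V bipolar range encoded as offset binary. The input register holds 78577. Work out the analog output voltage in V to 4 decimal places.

-0.9906 V

LSB = 2 V / 2^24 = 0.12 µV.
V_out = (−1) + 78577 × 1.19209e-07 V = -0.990633 V.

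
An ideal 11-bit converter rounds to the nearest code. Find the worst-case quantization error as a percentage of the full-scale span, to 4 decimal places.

Rounding → worst-case error = ½ LSB = V_FS/2^12, so 100/4096 = 0.0244141 % of full scale.

0.0244 %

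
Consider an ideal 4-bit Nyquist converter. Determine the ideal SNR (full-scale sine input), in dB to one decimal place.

SNR ≈ 6.02·N + 1.76 dB = 6.02·4 + 1.76 = 25.84 dB.

25.8 dB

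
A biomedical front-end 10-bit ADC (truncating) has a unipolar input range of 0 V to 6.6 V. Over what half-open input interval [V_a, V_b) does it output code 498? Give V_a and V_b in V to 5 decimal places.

LSB = 6.6/2^10 = 6.445 mV.
V_a = V_low + 498·LSB = 3.20977 V; V_b = V_low + 499·LSB = 3.21621 V.

[3.20977 V, 3.21621 V)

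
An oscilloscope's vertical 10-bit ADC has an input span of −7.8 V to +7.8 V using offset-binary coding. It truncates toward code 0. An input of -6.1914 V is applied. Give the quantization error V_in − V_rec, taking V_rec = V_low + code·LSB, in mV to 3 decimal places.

Step size: 15.6 V ÷ 2^10 = 15.234 mV.
Scaled input = 105.5902 LSBs, so code = 105.
V_rec = (−7.8) + 105·0.0152344 = -6.2003906 V.
Difference: 0.00899063 V → 8.991 mV.

8.991 mV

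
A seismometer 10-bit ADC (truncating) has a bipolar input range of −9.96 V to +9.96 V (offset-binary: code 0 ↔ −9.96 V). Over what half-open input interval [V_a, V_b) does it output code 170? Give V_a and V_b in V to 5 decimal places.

LSB = 19.92/2^10 = 19.453 mV.
V_a = V_low + 170·LSB = -6.65297 V; V_b = V_low + 171·LSB = -6.63352 V.

[-6.65297 V, -6.63352 V)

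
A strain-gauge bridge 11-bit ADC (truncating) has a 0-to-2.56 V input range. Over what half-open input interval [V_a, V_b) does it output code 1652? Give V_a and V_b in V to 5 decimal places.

LSB = 2.56/2^11 = 1.250 mV.
V_a = V_low + 1652·LSB = 2.065 V; V_b = V_low + 1653·LSB = 2.06625 V.

[2.06500 V, 2.06625 V)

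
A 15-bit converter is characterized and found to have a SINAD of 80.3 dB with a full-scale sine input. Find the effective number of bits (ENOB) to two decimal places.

ENOB = (SINAD − 1.76) / 6.02 = (80.3 − 1.76)/6.02 = 13.047.

13.05 bits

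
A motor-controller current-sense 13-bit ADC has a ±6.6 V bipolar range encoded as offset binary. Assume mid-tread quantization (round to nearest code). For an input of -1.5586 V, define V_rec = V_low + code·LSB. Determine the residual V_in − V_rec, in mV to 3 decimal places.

LSB = 13.2/2^13 = 1.611 mV.
(V_in − V_low)/LSB = (-1.5586 − (−6.6))/0.00161133 = 3128.7234 → code 3129 (round).
Reconstructed: -1.5581543 V.
Difference: -0.000445703 V → -0.446 mV.

-0.446 mV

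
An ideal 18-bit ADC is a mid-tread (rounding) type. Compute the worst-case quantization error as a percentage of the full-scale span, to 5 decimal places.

0.00019 %

Rounding → worst-case error = ½ LSB = V_FS/2^19, so 100/524288 = 0.000190735 % of full scale.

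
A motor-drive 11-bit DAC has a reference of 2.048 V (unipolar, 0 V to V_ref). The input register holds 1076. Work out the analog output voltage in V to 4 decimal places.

1.0760 V

LSB = 2.048 V / 2^11 = 1.000 mV.
V_out = 0 + 1076 × 0.001 V = 1.076 V.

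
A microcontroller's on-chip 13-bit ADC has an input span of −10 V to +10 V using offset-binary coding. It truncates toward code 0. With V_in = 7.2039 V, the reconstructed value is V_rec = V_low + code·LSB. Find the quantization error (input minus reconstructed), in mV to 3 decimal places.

Step size: 20 V ÷ 2^13 = 2.441 mV.
(7.2039 − (−10))/0.00244141 = 7046.7174; ⌊·⌋ gives code 7046.
V_rec = (−10) + 7046·0.00244141 = 7.2021484 V.
Difference: 0.00175156 V → 1.752 mV.

1.752 mV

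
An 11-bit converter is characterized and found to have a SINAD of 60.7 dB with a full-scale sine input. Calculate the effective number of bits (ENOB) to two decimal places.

ENOB = (SINAD − 1.76) / 6.02 = (60.7 − 1.76)/6.02 = 9.791.

9.79 bits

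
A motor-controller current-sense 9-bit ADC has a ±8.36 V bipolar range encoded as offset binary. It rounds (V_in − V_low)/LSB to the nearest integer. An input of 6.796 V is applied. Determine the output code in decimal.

With 512 levels over 16.72 V, one step is 32.656 mV.
Input sits at 464.107 steps above V_low.
So the output code is 464.

code 464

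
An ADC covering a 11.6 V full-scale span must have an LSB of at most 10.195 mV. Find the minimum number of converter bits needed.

Number of steps required ≥ 11.6 V / 10.195 mV = 1137.81.
Need 2^N ≥ 1137.81; 2^10 = 1024, 2^11 = 2048.
Minimum N = 11.

11 bits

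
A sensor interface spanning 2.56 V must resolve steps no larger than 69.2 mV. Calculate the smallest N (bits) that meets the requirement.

6 bits

Number of steps required ≥ 2.56 V / 69.2 mV = 36.99.
Need 2^N ≥ 36.99; 2^5 = 32, 2^6 = 64.
Minimum N = 6.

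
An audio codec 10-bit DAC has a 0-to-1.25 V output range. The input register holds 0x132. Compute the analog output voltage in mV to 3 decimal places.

LSB = 1.25 V / 2^10 = 1.221 mV.
Code 0x132 = 306 decimal.
V_out = 0 + 306 × 0.0012207 V = 0.373535 V.
= 373.535 mV.

373.535 mV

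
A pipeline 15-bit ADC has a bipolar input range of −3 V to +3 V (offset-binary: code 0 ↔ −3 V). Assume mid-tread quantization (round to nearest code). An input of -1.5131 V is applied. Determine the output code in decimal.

With 32768 levels over 6 V, one step is 183.11 µV.
Input sits at 8120.457 steps above V_low.
So the output code is 8120.

code 8120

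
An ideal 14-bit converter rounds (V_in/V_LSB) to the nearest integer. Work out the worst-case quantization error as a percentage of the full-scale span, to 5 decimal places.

0.00305 %

Rounding → worst-case error = ½ LSB = V_FS/2^15, so 100/32768 = 0.00305176 % of full scale.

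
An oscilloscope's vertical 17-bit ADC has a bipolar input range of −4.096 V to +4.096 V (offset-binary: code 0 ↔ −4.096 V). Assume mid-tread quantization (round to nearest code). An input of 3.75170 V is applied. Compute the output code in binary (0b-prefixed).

Full-scale span = 8.192 V; LSB = 8.192/2^17 = 62.50 µV.
Input sits at 125563.200 steps above V_low.
Round → code 125563.
In binary (0b-prefixed): 0b11110101001111011.

code 0b11110101001111011 (decimal 125563)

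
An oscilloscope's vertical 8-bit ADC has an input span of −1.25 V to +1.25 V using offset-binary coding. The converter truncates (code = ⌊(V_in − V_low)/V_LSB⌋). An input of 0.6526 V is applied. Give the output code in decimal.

code 194

With 256 levels over 2.5 V, one step is 9.766 mV.
(V_in − V_low)/LSB = (0.6526 − (−1.25)) / 0.00976562 = 194.826.
Floor → code 194.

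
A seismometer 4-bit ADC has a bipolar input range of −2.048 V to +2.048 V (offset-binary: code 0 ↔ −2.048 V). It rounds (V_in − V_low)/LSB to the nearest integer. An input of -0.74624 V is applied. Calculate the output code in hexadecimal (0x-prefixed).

code 0x5 (decimal 5)

Full-scale span = 4.096 V; LSB = 4.096/2^4 = 256.000 mV.
(V_in − V_low)/LSB = (-0.74624 − (−2.048)) / 0.256 = 5.085.
So the output code is 5.
In hexadecimal (0x-prefixed): 0x5.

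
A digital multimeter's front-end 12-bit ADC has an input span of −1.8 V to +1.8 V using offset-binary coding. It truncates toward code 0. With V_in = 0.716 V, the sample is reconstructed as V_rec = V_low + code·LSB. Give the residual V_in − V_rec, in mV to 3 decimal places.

0.570 mV

One LSB is 3.6 V / 4096 = 0.879 mV.
(V_in − V_low)/LSB = (0.716 − (−1.8))/0.000878906 = 2862.6489 → code 2862 (floor).
Code 2862 maps back to (−1.8) + 2862×0.000878906 V = 0.71542969 V.
V_in − V_rec = 0.000570312 V = 0.570 mV.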